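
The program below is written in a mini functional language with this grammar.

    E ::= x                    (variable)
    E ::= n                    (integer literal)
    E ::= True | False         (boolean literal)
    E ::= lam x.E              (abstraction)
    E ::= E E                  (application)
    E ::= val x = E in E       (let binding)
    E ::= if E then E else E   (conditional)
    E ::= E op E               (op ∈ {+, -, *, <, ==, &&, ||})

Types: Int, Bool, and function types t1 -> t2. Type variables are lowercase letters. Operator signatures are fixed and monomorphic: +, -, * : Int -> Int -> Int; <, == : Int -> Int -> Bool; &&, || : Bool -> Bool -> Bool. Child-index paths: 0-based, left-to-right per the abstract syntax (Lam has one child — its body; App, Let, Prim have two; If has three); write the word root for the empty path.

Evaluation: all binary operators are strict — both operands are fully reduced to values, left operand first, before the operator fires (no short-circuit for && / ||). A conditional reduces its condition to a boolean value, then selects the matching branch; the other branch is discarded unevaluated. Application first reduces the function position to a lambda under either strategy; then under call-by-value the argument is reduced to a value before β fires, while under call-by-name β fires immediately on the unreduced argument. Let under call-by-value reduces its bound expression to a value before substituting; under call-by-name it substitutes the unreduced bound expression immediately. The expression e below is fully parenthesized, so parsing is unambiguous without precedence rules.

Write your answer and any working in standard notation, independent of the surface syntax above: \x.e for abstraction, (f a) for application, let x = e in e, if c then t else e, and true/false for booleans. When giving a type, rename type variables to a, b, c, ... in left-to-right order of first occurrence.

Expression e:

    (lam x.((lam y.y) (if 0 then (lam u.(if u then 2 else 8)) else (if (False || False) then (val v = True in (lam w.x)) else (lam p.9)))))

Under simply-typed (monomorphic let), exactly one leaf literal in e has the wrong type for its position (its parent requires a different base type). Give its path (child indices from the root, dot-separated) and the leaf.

Answer: 0.1.0 : 0

Trace:
y : b
\y._ : b -> b
  unify Int ~ Bool
  FAIL: mismatch Int ~ Bool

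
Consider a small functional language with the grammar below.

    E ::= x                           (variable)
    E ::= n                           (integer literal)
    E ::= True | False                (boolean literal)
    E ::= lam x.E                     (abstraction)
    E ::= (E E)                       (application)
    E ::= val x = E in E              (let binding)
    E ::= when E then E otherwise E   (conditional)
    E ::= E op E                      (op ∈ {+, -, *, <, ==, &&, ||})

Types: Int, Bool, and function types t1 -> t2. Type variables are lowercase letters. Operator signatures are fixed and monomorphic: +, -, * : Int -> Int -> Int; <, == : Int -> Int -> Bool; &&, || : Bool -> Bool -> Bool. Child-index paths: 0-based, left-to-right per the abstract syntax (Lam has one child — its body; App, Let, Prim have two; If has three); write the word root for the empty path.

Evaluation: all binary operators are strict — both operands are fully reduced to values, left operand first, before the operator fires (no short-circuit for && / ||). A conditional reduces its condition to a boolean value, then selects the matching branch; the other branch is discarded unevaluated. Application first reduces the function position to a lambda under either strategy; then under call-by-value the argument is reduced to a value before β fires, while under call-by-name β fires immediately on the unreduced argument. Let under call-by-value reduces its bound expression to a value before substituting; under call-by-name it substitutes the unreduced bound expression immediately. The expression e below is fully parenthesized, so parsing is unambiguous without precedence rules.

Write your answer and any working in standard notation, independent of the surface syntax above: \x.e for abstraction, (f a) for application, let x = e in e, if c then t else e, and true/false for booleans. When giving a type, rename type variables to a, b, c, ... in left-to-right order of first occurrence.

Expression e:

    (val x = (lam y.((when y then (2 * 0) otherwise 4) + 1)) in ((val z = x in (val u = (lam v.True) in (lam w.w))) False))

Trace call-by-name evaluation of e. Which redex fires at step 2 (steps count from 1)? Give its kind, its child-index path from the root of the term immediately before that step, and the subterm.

Answer: let at 0 : (let z = (\y.((if y then (2 * 0) else 4) + 1)) in (let u = (\v.true) in (\w.w)))

Working:
step 0: (let x = (\y.((if y then (2 * 0) else 4) + 1)) in ((let z = x in (let u = (\v.true) in (\w.w))) false))
step 1: [let@root] ((let z = (\y.((if y then (2 * 0) else 4) + 1)) in (let u = (\v.true) in (\w.w))) false)
step 2: [let@0] ((let u = (\v.true) in (\w.w)) false)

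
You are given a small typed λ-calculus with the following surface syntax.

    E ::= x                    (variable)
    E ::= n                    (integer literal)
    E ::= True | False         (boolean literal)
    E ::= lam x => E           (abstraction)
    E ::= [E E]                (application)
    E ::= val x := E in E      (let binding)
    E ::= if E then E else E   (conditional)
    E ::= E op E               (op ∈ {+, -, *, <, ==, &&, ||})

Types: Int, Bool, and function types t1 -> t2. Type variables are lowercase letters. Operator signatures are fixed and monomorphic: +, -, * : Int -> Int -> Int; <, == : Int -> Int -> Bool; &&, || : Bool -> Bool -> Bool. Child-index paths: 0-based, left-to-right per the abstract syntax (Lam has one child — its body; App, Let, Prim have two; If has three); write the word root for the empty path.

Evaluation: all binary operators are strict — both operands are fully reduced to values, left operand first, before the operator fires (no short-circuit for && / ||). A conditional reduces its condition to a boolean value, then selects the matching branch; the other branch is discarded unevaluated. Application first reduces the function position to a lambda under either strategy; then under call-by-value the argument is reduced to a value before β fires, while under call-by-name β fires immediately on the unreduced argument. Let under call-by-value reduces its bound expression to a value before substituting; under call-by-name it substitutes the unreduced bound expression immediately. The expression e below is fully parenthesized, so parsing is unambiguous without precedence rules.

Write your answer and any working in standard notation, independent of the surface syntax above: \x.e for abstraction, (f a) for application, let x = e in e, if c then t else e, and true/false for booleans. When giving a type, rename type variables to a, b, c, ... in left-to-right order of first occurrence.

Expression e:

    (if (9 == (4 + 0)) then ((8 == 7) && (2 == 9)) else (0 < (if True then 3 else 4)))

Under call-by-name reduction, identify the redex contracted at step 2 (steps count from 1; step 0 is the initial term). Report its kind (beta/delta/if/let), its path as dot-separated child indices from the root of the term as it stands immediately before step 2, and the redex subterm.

Answer: delta at 0 : (9 == 4)

Trace:
step 0: (if (9 == (4 + 0)) then ((8 == 7) && (2 == 9)) else (0 < (if true then 3 else 4)))
step 1: [delta@0.1] (if (9 == 4) then ((8 == 7) && (2 == 9)) else (0 < (if true then 3 else 4)))
step 2: [delta@0] (if false then ((8 == 7) && (2 == 9)) else (0 < (if true then 3 else 4)))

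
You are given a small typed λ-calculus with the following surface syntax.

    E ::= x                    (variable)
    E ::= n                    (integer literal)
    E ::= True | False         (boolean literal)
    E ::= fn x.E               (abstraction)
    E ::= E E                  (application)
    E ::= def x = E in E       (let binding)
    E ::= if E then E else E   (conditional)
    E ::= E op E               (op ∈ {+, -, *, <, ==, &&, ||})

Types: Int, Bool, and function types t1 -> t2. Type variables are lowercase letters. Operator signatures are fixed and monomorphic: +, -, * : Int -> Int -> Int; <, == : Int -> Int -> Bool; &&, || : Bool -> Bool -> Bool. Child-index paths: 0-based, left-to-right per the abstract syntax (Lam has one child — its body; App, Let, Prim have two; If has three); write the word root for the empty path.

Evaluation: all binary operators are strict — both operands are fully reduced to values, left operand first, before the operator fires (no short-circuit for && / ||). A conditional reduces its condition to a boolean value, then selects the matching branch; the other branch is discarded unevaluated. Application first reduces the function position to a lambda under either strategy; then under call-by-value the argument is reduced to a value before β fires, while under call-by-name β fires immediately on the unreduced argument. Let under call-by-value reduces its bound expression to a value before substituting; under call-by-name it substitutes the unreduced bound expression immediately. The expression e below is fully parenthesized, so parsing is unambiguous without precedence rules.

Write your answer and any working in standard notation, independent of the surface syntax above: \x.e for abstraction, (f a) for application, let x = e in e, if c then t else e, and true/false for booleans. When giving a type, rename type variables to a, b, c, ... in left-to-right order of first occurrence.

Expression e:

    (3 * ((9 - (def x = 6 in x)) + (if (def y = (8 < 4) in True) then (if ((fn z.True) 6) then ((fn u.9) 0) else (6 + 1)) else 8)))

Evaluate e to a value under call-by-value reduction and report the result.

Answer: 36

Trace:
step 0: (3 * ((9 - (let x = 6 in x)) + (if (let y = (8 < 4) in true) then (if ((\z.true) 6) then ((\u.9) 0) else (6 + 1)) else 8)))
step 1: [let@1.0.1] (3 * ((9 - 6) + (if (let y = (8 < 4) in true) then (if ((\z.true) 6) then ((\u.9) 0) else (6 + 1)) else 8)))
step 2: [delta@1.0] (3 * (3 + (if (let y = (8 < 4) in true) then (if ((\z.true) 6) then ((\u.9) 0) else (6 + 1)) else 8)))
step 3: [delta@1.1.0.0] (3 * (3 + (if (let y = false in true) then (if ((\z.true) 6) then ((\u.9) 0) else (6 + 1)) else 8)))
step 4: [let@1.1.0] (3 * (3 + (if true then (if ((\z.true) 6) then ((\u.9) 0) else (6 + 1)) else 8)))
step 5: [if@1.1] (3 * (3 + (if ((\z.true) 6) then ((\u.9) 0) else (6 + 1))))
step 6: [beta@1.1.0] (3 * (3 + (if true then ((\u.9) 0) else (6 + 1))))
step 7: [if@1.1] (3 * (3 + ((\u.9) 0)))
step 8: [beta@1.1] (3 * (3 + 9))
step 9: [delta@1] (3 * 12)
step 10: [delta@root] 36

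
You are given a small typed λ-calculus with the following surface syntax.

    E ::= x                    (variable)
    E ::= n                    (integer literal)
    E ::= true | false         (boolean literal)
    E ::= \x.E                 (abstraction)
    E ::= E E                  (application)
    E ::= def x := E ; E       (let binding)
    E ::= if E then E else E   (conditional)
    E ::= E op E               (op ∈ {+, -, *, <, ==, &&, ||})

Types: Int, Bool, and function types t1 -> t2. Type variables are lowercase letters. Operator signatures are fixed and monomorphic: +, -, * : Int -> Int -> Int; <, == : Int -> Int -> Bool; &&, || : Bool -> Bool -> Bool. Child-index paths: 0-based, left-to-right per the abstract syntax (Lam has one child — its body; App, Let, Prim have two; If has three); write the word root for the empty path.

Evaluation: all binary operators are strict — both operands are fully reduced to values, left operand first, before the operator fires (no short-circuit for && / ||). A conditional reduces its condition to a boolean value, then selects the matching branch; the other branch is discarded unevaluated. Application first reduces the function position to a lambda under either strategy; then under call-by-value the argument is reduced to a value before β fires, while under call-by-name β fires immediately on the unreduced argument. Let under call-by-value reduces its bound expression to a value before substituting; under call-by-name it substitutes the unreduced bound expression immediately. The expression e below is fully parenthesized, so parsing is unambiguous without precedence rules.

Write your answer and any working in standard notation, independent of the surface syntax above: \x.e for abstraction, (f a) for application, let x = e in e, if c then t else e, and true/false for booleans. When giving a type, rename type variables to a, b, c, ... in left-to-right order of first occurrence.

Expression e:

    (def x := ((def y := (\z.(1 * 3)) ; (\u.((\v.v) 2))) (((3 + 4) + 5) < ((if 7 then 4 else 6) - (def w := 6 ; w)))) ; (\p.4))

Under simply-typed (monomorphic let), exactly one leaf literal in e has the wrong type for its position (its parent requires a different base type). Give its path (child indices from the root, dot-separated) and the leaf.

Answer: 0.1.1.0.0 : 7

Trace:
  unify Int ~ Int
  unify Int ~ Int
\z._ : a -> Int
let y : a -> Int
v : c
\v._ : c -> c
  unify c -> c ~ Int -> d
  unify c ~ Int
  unify Int ~ d
_ _ : Int
\u._ : b -> Int
  unify Int ~ Int
  unify Int ~ Int
  unify Int ~ Int
  unify Int ~ Int
  unify Int ~ Int
  unify Int ~ Bool
  FAIL: mismatch Int ~ Bool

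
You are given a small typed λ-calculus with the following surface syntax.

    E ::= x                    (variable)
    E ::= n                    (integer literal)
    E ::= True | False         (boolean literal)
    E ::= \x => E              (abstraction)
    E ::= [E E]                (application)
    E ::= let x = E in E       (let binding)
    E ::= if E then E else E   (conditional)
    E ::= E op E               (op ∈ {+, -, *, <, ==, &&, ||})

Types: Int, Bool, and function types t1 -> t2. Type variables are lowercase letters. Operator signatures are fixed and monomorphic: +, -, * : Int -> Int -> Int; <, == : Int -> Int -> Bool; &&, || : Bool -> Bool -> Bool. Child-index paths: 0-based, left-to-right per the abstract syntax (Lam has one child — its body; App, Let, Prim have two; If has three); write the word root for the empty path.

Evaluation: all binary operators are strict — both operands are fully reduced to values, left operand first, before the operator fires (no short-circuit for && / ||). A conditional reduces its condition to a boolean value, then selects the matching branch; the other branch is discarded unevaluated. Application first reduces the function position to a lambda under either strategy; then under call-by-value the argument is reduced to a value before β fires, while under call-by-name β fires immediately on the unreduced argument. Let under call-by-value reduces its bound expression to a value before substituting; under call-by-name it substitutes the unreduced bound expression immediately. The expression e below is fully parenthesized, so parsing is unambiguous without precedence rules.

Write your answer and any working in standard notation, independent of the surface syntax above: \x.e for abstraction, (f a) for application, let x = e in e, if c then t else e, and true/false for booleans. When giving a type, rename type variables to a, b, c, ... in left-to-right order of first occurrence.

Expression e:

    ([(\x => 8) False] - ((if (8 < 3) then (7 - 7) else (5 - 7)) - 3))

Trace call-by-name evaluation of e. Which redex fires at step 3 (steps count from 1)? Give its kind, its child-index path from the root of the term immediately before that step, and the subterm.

Derivation:
step 0: (((\x.8) false) - ((if (8 < 3) then (7 - 7) else (5 - 7)) - 3))
step 1: [beta@0] (8 - ((if (8 < 3) then (7 - 7) else (5 - 7)) - 3))
step 2: [delta@1.0.0] (8 - ((if false then (7 - 7) else (5 - 7)) - 3))
step 3: [if@1.0] (8 - ((5 - 7) - 3))

Answer: if at 1.0 : (if false then (7 - 7) else (5 - 7))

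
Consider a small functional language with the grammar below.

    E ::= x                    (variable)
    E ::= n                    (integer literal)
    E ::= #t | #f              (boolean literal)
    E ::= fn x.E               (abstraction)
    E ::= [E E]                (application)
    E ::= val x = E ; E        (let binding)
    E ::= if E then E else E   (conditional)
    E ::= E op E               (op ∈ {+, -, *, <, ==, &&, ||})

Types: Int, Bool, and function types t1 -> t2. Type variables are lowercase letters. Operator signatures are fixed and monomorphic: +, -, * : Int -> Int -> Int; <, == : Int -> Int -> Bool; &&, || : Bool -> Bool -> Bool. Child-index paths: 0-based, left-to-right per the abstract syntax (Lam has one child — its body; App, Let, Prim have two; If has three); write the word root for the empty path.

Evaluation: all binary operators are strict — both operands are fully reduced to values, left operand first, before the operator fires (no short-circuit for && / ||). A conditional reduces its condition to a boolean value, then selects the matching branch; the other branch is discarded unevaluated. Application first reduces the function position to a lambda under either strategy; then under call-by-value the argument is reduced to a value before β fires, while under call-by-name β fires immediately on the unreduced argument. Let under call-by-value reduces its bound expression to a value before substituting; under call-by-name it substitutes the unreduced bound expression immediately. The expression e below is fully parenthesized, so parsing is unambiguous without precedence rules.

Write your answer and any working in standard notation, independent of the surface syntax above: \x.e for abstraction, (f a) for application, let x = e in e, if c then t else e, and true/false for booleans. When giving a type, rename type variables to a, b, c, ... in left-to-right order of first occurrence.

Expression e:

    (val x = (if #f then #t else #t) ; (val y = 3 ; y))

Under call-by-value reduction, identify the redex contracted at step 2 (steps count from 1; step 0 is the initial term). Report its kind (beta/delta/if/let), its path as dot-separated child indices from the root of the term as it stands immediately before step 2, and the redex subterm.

Answer: let at root : (let x = true in (let y = 3 in y))

Trace:
step 0: (let x = (if false then true else true) in (let y = 3 in y))
step 1: [if@0] (let x = true in (let y = 3 in y))
step 2: [let@root] (let y = 3 in y)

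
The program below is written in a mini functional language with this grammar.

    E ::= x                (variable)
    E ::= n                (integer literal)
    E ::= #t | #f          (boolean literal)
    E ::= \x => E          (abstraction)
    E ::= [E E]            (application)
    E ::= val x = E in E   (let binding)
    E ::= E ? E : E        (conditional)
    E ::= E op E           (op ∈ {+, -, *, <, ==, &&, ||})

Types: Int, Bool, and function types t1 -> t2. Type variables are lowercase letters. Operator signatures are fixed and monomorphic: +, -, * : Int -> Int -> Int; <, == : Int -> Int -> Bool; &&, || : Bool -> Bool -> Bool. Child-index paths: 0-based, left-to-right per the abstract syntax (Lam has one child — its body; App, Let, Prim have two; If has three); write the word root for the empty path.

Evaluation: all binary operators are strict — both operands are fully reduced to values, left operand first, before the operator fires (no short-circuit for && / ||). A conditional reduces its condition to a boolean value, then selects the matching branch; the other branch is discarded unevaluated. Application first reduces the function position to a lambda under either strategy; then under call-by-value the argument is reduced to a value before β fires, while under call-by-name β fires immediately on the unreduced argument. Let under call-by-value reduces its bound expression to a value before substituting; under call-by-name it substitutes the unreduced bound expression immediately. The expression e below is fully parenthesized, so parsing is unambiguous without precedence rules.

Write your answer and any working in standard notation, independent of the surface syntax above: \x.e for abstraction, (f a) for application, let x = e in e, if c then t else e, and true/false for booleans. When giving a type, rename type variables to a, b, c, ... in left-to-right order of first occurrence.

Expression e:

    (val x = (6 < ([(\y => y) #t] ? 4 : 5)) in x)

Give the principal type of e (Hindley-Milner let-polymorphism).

Trace:
  unify Int ~ Int
y : a
\y._ : a -> a
  unify a -> a ~ Bool -> b
  unify a ~ Bool
  unify Bool ~ b
_ _ : Bool
  unify Bool ~ Bool
  unify Int ~ Int
  unify Int ~ Int
let x : Bool
x : Bool

Answer: Bool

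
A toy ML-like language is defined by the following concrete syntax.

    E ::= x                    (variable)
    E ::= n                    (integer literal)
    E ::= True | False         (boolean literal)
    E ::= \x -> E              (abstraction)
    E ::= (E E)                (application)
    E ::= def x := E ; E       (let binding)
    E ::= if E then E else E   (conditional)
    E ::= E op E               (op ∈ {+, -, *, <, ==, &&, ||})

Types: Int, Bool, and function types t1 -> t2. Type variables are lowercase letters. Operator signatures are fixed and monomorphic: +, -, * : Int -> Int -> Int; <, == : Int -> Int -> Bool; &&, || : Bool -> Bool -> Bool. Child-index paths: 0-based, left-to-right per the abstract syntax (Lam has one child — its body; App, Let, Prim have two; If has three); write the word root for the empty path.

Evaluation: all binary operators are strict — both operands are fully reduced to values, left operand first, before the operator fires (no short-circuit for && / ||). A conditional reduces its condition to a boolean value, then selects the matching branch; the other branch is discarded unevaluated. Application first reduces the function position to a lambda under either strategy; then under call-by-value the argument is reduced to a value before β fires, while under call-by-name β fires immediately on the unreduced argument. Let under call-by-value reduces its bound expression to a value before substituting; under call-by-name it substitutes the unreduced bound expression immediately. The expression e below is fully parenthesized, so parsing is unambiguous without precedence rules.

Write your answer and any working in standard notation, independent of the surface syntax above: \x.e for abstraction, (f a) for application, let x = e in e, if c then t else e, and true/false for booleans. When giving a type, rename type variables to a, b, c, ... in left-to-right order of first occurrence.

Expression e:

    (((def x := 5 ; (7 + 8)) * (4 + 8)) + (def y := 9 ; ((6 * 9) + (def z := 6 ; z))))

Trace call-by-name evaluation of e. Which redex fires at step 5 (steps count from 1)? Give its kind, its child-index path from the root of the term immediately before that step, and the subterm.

Working:
step 0: (((let x = 5 in (7 + 8)) * (4 + 8)) + (let y = 9 in ((6 * 9) + (let z = 6 in z))))
step 1: [let@0.0] (((7 + 8) * (4 + 8)) + (let y = 9 in ((6 * 9) + (let z = 6 in z))))
step 2: [delta@0.0] ((15 * (4 + 8)) + (let y = 9 in ((6 * 9) + (let z = 6 in z))))
step 3: [delta@0.1] ((15 * 12) + (let y = 9 in ((6 * 9) + (let z = 6 in z))))
step 4: [delta@0] (180 + (let y = 9 in ((6 * 9) + (let z = 6 in z))))
step 5: [let@1] (180 + ((6 * 9) + (let z = 6 in z)))

Answer: let at 1 : (let y = 9 in ((6 * 9) + (let z = 6 in z)))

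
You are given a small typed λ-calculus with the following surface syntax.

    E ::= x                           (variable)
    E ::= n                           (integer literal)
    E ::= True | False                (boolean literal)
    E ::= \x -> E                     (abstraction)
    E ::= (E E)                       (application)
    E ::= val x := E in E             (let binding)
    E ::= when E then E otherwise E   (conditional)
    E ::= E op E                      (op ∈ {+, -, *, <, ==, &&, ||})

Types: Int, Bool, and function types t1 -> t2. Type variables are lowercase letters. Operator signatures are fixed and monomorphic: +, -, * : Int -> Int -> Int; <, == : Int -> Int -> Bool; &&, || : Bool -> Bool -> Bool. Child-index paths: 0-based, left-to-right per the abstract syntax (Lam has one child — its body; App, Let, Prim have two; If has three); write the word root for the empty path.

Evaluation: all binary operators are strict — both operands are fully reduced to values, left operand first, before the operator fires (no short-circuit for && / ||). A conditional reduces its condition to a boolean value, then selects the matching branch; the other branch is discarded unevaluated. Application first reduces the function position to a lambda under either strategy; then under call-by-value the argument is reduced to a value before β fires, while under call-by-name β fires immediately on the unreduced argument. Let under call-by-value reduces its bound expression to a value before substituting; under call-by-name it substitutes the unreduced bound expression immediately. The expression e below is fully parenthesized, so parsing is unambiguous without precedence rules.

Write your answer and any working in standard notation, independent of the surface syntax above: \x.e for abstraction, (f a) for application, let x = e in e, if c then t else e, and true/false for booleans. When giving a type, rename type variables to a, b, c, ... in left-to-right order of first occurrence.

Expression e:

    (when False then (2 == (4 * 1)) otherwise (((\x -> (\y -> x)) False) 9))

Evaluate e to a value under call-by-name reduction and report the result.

Answer: false

Derivation:
step 0: (if false then (2 == (4 * 1)) else (((\x.(\y.x)) false) 9))
step 1: [if@root] (((\x.(\y.x)) false) 9)
step 2: [beta@0] ((\y.false) 9)
step 3: [beta@root] false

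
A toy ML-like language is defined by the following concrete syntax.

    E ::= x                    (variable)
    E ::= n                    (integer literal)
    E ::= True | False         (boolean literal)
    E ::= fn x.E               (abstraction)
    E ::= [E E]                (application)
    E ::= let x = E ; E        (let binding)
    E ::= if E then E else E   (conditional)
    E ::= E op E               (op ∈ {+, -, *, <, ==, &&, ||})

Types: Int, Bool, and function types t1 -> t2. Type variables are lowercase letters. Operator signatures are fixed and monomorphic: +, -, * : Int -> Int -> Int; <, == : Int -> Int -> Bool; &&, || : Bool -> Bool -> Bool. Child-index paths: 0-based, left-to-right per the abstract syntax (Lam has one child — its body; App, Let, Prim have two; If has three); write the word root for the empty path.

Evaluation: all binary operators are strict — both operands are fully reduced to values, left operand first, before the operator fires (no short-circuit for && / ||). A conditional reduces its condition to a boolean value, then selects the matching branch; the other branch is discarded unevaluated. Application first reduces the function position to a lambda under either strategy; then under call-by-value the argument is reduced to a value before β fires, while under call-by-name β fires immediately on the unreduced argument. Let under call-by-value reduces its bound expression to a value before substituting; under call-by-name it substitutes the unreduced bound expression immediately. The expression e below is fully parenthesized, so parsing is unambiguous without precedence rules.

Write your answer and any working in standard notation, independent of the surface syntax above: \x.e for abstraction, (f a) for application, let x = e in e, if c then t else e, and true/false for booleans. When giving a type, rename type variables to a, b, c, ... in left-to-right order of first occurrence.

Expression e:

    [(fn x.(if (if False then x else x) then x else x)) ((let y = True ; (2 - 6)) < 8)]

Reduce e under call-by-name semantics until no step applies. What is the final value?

Derivation:
step 0: ((\x.(if (if false then x else x) then x else x)) ((let y = true in (2 - 6)) < 8))
step 1: [beta@root] (if (if false then ((let y = true in (2 - 6)) < 8) else ((let y = true in (2 - 6)) < 8)) then ((let y = true in (2 - 6)) < 8) else ((let y = true in (2 - 6)) < 8))
step 2: [if@0] (if ((let y = true in (2 - 6)) < 8) then ((let y = true in (2 - 6)) < 8) else ((let y = true in (2 - 6)) < 8))
step 3: [let@0.0] (if ((2 - 6) < 8) then ((let y = true in (2 - 6)) < 8) else ((let y = true in (2 - 6)) < 8))
step 4: [delta@0.0] (if (-4 < 8) then ((let y = true in (2 - 6)) < 8) else ((let y = true in (2 - 6)) < 8))
step 5: [delta@0] (if true then ((let y = true in (2 - 6)) < 8) else ((let y = true in (2 - 6)) < 8))
step 6: [if@root] ((let y = true in (2 - 6)) < 8)
step 7: [let@0] ((2 - 6) < 8)
step 8: [delta@0] (-4 < 8)
step 9: [delta@root] true

Answer: true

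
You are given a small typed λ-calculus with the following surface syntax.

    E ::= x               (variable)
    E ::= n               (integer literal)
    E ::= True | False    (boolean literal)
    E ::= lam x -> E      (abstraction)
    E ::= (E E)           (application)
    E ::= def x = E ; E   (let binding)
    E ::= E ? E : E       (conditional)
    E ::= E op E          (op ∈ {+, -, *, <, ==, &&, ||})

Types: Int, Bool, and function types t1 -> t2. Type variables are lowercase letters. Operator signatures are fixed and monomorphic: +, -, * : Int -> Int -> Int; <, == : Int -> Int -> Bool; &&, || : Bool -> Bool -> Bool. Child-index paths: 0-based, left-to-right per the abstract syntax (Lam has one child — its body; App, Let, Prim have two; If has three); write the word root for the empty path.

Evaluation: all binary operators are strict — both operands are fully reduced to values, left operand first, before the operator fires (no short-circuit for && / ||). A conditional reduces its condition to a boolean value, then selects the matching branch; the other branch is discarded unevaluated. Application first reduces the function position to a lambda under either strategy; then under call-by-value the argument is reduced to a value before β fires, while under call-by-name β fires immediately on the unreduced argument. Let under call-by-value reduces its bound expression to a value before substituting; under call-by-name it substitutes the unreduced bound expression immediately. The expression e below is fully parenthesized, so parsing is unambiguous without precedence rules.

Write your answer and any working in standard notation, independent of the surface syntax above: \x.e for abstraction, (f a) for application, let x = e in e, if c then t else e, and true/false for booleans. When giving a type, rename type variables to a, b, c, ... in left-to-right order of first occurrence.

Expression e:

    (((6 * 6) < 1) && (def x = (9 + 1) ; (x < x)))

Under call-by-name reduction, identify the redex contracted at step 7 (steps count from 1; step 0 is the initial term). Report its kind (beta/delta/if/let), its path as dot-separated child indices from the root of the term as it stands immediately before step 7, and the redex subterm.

Answer: delta at root : (false && false)

Trace:
step 0: (((6 * 6) < 1) && (let x = (9 + 1) in (x < x)))
step 1: [delta@0.0] ((36 < 1) && (let x = (9 + 1) in (x < x)))
step 2: [delta@0] (false && (let x = (9 + 1) in (x < x)))
step 3: [let@1] (false && ((9 + 1) < (9 + 1)))
step 4: [delta@1.0] (false && (10 < (9 + 1)))
step 5: [delta@1.1] (false && (10 < 10))
step 6: [delta@1] (false && false)
step 7: [delta@root] false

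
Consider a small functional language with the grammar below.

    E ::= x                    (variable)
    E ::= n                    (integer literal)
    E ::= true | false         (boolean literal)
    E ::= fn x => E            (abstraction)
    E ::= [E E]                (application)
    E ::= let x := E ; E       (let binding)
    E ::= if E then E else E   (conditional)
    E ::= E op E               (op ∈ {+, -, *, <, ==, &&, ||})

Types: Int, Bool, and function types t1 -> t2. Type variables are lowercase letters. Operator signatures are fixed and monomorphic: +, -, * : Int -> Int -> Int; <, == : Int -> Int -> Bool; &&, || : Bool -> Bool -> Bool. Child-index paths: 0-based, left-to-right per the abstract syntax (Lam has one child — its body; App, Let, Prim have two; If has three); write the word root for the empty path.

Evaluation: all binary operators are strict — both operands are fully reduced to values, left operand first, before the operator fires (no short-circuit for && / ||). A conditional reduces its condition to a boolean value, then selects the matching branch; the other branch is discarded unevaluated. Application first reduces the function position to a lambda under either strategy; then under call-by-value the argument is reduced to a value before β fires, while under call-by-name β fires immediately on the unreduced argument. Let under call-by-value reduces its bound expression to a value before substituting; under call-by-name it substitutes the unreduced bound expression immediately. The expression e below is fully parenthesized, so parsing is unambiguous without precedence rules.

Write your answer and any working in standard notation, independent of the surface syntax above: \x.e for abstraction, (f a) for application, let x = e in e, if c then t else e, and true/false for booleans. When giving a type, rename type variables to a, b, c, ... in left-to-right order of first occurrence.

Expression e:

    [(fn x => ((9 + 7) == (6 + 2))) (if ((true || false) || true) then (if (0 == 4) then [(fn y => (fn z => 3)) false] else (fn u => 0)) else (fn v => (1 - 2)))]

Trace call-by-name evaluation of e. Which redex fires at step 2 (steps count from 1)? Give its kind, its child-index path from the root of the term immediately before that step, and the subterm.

Answer: delta at 0 : (9 + 7)

Trace:
step 0: ((\x.((9 + 7) == (6 + 2))) (if ((true || false) || true) then (if (0 == 4) then ((\y.(\z.3)) false) else (\u.0)) else (\v.(1 - 2))))
step 1: [beta@root] ((9 + 7) == (6 + 2))
step 2: [delta@0] (16 == (6 + 2))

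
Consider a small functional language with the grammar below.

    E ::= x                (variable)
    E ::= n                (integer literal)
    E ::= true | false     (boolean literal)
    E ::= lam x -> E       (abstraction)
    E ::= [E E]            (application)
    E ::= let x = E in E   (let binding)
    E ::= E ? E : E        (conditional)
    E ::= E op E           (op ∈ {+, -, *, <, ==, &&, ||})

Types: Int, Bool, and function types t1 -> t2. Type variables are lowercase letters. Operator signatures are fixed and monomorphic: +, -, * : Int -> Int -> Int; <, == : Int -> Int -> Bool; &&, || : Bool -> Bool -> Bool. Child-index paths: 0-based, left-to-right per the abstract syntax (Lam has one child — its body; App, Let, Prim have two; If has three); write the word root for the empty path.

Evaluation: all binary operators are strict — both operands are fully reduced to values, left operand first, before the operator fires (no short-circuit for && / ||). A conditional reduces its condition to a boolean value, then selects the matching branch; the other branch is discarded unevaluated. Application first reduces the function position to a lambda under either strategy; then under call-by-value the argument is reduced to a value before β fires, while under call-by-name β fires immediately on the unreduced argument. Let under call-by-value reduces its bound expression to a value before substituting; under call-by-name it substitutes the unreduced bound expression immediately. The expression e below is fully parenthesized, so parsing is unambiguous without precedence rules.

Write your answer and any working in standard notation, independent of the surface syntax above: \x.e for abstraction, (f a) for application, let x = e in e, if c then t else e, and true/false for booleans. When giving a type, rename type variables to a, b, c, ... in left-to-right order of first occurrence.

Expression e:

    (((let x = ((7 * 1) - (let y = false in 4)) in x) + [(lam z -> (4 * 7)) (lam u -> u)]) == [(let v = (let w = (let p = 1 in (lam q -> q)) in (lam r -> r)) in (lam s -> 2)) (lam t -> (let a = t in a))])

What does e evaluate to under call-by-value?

Working:
step 0: (((let x = ((7 * 1) - (let y = false in 4)) in x) + ((\z.(4 * 7)) (\u.u))) == ((let v = (let w = (let p = 1 in (\q.q)) in (\r.r)) in (\s.2)) (\t.(let a = t in a))))
step 1: [delta@0.0.0.0] (((let x = (7 - (let y = false in 4)) in x) + ((\z.(4 * 7)) (\u.u))) == ((let v = (let w = (let p = 1 in (\q.q)) in (\r.r)) in (\s.2)) (\t.(let a = t in a))))
step 2: [let@0.0.0.1] (((let x = (7 - 4) in x) + ((\z.(4 * 7)) (\u.u))) == ((let v = (let w = (let p = 1 in (\q.q)) in (\r.r)) in (\s.2)) (\t.(let a = t in a))))
step 3: [delta@0.0.0] (((let x = 3 in x) + ((\z.(4 * 7)) (\u.u))) == ((let v = (let w = (let p = 1 in (\q.q)) in (\r.r)) in (\s.2)) (\t.(let a = t in a))))
step 4: [let@0.0] ((3 + ((\z.(4 * 7)) (\u.u))) == ((let v = (let w = (let p = 1 in (\q.q)) in (\r.r)) in (\s.2)) (\t.(let a = t in a))))
step 5: [beta@0.1] ((3 + (4 * 7)) == ((let v = (let w = (let p = 1 in (\q.q)) in (\r.r)) in (\s.2)) (\t.(let a = t in a))))
step 6: [delta@0.1] ((3 + 28) == ((let v = (let w = (let p = 1 in (\q.q)) in (\r.r)) in (\s.2)) (\t.(let a = t in a))))
step 7: [delta@0] (31 == ((let v = (let w = (let p = 1 in (\q.q)) in (\r.r)) in (\s.2)) (\t.(let a = t in a))))
step 8: [let@1.0.0.0] (31 == ((let v = (let w = (\q.q) in (\r.r)) in (\s.2)) (\t.(let a = t in a))))
step 9: [let@1.0.0] (31 == ((let v = (\r.r) in (\s.2)) (\t.(let a = t in a))))
step 10: [let@1.0] (31 == ((\s.2) (\t.(let a = t in a))))
step 11: [beta@1] (31 == 2)
step 12: [delta@root] false

Answer: false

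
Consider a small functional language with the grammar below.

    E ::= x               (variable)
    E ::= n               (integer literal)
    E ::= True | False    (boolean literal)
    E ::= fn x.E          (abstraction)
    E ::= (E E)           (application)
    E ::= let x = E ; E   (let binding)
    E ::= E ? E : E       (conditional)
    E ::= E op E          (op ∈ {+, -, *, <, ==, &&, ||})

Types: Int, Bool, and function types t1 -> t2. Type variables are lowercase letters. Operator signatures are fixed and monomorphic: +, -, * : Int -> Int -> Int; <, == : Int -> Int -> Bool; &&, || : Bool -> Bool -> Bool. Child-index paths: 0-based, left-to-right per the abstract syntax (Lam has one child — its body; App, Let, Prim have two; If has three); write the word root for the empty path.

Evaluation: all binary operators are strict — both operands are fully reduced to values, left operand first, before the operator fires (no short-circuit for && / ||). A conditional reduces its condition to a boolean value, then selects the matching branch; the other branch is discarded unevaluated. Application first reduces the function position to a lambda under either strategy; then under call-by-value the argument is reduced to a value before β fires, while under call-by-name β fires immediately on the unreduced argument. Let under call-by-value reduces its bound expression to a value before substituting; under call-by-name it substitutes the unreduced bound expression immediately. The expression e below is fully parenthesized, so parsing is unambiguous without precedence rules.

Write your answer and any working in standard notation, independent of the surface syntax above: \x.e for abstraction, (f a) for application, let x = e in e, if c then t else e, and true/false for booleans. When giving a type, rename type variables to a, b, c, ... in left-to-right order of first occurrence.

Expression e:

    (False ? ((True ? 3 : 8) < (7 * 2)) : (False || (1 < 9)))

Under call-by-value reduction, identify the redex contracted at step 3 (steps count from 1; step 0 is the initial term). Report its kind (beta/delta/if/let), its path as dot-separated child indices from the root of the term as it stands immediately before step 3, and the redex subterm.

Answer: delta at root : (false || true)

Working:
step 0: (if false then ((if true then 3 else 8) < (7 * 2)) else (false || (1 < 9)))
step 1: [if@root] (false || (1 < 9))
step 2: [delta@1] (false || true)
step 3: [delta@root] true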